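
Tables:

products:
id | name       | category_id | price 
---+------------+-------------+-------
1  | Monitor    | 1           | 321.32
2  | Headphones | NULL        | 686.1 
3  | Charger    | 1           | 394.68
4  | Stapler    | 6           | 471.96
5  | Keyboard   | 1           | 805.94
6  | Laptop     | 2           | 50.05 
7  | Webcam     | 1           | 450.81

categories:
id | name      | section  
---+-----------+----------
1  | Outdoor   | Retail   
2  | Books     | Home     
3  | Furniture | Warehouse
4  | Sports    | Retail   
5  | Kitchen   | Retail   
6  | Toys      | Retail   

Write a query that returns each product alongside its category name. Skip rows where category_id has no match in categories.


INNER JOIN keeps only products rows whose category_id matches an id in categories. Walk through each product:
  - product 1 (Monitor): category_id=1 -> matches Outdoor
  - product 2 (Headphones): category_id=NULL, no match -> dropped
  - product 3 (Charger): category_id=1 -> matches Outdoor
  - product 4 (Stapler): category_id=6 -> matches Toys
  - product 5 (Keyboard): category_id=1 -> matches Outdoor
  - product 6 (Laptop): category_id=2 -> matches Books
  - product 7 (Webcam): category_id=1 -> matches Outdoor
So 1 of 7 rows is dropped.

SQL:
SELECT a.name, b.name AS category
FROM products a
INNER JOIN categories b ON a.category_id = b.id

Result:
name     | category
---------+---------
Monitor  | Outdoor 
Charger  | Outdoor 
Stapler  | Toys    
Keyboard | Outdoor 
Laptop   | Books   
Webcam   | Outdoor 


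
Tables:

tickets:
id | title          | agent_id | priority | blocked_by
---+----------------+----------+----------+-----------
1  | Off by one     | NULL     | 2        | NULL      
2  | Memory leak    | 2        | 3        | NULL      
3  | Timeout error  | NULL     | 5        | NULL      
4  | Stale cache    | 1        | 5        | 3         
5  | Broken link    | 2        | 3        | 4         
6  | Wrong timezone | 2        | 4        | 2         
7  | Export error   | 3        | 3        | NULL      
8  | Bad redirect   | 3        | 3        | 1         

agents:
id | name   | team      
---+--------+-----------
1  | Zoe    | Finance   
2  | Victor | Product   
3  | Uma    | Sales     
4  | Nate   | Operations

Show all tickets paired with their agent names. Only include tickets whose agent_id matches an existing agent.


INNER JOIN keeps only tickets rows whose agent_id matches an id in agents. Walk through each ticket:
  - ticket 1 (Off by one): agent_id=NULL, no match -> dropped
  - ticket 2 (Memory leak): agent_id=2 -> matches Victor
  - ticket 3 (Timeout error): agent_id=NULL, no match -> dropped
  - ticket 4 (Stale cache): agent_id=1 -> matches Zoe
  - ticket 5 (Broken link): agent_id=2 -> matches Victor
  - ticket 6 (Wrong timezone): agent_id=2 -> matches Victor
  - ticket 7 (Export error): agent_id=3 -> matches Uma
  - ticket 8 (Bad redirect): agent_id=3 -> matches Uma
So 2 of 8 rows are dropped.

SQL:
SELECT a.title, b.name AS agent
FROM tickets a
INNER JOIN agents b ON a.agent_id = b.id

Result:
title          | agent 
---------------+-------
Memory leak    | Victor
Stale cache    | Zoe   
Broken link    | Victor
Wrong timezone | Victor
Export error   | Uma   
Bad redirect   | Uma   


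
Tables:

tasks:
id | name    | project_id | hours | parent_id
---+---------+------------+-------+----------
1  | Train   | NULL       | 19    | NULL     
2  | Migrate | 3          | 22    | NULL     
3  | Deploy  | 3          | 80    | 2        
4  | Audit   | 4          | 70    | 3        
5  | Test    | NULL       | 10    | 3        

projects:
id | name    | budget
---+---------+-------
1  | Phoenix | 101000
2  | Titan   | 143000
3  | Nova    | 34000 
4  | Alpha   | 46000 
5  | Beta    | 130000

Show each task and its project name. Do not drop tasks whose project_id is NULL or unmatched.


LEFT JOIN keeps every row from tasks (the left table); where project_id has no match in projects, the project columns become NULL. Walk through each task:
  - task 1 (Train): project_id=NULL, no match -> kept with NULL
  - task 2 (Migrate): project_id=3 -> matches Nova
  - task 3 (Deploy): project_id=3 -> matches Nova
  - task 4 (Audit): project_id=4 -> matches Alpha
  - task 5 (Test): project_id=NULL, no match -> kept with NULL
All 5 rows appear; 2 have NULL project.

SQL:
SELECT a.name, b.name AS project
FROM tasks a
LEFT JOIN projects b ON a.project_id = b.id

Result:
name    | project
--------+--------
Train   | NULL   
Migrate | Nova   
Deploy  | Nova   
Audit   | Alpha  
Test    | NULL   


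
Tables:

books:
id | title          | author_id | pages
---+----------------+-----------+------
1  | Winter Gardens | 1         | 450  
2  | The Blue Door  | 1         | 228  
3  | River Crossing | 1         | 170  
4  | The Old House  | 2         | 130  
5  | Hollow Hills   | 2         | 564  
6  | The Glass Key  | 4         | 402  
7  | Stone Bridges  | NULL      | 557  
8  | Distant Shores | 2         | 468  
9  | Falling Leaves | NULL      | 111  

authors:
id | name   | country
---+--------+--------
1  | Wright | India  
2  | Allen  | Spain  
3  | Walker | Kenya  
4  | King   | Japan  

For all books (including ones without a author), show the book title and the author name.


LEFT JOIN keeps every row from books (the left table); where author_id has no match in authors, the author columns become NULL. Walk through each book:
  - book 1 (Winter Gardens): author_id=1 -> matches Wright
  - book 2 (The Blue Door): author_id=1 -> matches Wright
  - book 3 (River Crossing): author_id=1 -> matches Wright
  - book 4 (The Old House): author_id=2 -> matches Allen
  - book 5 (Hollow Hills): author_id=2 -> matches Allen
  - book 6 (The Glass Key): author_id=4 -> matches King
  - book 7 (Stone Bridges): author_id=NULL, no match -> kept with NULL
  - book 8 (Distant Shores): author_id=2 -> matches Allen
  - book 9 (Falling Leaves): author_id=NULL, no match -> kept with NULL
All 9 rows appear; 2 have NULL author.

SQL:
SELECT a.title, b.name AS author
FROM books a
LEFT JOIN authors b ON a.author_id = b.id

Result:
title          | author
---------------+-------
Winter Gardens | Wright
The Blue Door  | Wright
River Crossing | Wright
The Old House  | Allen 
Hollow Hills   | Allen 
The Glass Key  | King  
Stone Bridges  | NULL  
Distant Shores | Allen 
Falling Leaves | NULL  


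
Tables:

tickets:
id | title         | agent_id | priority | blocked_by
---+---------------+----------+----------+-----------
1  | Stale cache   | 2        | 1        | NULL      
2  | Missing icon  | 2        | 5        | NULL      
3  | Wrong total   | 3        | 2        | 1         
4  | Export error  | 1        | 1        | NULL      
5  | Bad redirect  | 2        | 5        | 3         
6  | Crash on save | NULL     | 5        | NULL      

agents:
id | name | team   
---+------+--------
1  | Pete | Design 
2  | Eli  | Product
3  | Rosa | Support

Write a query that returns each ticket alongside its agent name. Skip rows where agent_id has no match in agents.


INNER JOIN keeps only tickets rows whose agent_id matches an id in agents. Walk through each ticket:
  - ticket 1 (Stale cache): agent_id=2 -> matches Eli
  - ticket 2 (Missing icon): agent_id=2 -> matches Eli
  - ticket 3 (Wrong total): agent_id=3 -> matches Rosa
  - ticket 4 (Export error): agent_id=1 -> matches Pete
  - ticket 5 (Bad redirect): agent_id=2 -> matches Eli
  - ticket 6 (Crash on save): agent_id=NULL, no match -> dropped
So 1 of 6 rows is dropped.

SQL:
SELECT a.title, b.name AS agent
FROM tickets a
INNER JOIN agents b ON a.agent_id = b.id

Result:
title        | agent
-------------+------
Stale cache  | Eli  
Missing icon | Eli  
Wrong total  | Rosa 
Export error | Pete 
Bad redirect | Eli  


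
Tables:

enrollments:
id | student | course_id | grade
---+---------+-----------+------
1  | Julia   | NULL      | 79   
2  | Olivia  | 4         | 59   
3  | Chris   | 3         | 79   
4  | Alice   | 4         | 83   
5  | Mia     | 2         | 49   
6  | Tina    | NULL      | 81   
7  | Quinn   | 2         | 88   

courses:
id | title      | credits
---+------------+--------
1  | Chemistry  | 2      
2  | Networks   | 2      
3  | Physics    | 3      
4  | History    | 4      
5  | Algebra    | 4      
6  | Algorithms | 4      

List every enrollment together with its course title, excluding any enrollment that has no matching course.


INNER JOIN keeps only enrollments rows whose course_id matches an id in courses. Walk through each enrollment:
  - enrollment 1 (Julia): course_id=NULL, no match -> dropped
  - enrollment 2 (Olivia): course_id=4 -> matches History
  - enrollment 3 (Chris): course_id=3 -> matches Physics
  - enrollment 4 (Alice): course_id=4 -> matches History
  - enrollment 5 (Mia): course_id=2 -> matches Networks
  - enrollment 6 (Tina): course_id=NULL, no match -> dropped
  - enrollment 7 (Quinn): course_id=2 -> matches Networks
So 2 of 7 rows are dropped.

SQL:
SELECT a.student, b.title AS course
FROM enrollments a
INNER JOIN courses b ON a.course_id = b.id

Result:
student | course  
--------+---------
Olivia  | History 
Chris   | Physics 
Alice   | History 
Mia     | Networks
Quinn   | Networks


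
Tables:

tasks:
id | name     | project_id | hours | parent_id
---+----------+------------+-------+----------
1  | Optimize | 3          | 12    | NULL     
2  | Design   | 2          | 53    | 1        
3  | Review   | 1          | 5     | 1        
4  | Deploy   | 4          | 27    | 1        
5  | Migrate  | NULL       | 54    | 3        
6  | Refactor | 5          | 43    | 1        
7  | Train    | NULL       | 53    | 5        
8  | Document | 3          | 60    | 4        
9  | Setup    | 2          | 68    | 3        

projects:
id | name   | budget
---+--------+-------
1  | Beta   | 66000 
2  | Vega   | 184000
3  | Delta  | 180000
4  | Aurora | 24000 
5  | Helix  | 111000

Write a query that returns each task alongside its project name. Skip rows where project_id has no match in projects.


INNER JOIN keeps only tasks rows whose project_id matches an id in projects. Walk through each task:
  - task 1 (Optimize): project_id=3 -> matches Delta
  - task 2 (Design): project_id=2 -> matches Vega
  - task 3 (Review): project_id=1 -> matches Beta
  - task 4 (Deploy): project_id=4 -> matches Aurora
  - task 5 (Migrate): project_id=NULL, no match -> dropped
  - task 6 (Refactor): project_id=5 -> matches Helix
  - task 7 (Train): project_id=NULL, no match -> dropped
  - task 8 (Document): project_id=3 -> matches Delta
  - task 9 (Setup): project_id=2 -> matches Vega
So 2 of 9 rows are dropped.

SQL:
SELECT a.name, b.name AS project
FROM tasks a
INNER JOIN projects b ON a.project_id = b.id

Result:
name     | project
---------+--------
Optimize | Delta  
Design   | Vega   
Review   | Beta   
Deploy   | Aurora 
Refactor | Helix  
Document | Delta  
Setup    | Vega   


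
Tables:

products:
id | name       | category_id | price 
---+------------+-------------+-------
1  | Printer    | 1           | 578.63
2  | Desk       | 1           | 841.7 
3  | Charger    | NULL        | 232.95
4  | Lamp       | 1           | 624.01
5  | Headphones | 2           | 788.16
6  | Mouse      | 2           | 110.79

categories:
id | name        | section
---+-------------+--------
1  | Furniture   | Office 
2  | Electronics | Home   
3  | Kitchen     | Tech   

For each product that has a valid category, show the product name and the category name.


INNER JOIN keeps only products rows whose category_id matches an id in categories. Walk through each product:
  - product 1 (Printer): category_id=1 -> matches Furniture
  - product 2 (Desk): category_id=1 -> matches Furniture
  - product 3 (Charger): category_id=NULL, no match -> dropped
  - product 4 (Lamp): category_id=1 -> matches Furniture
  - product 5 (Headphones): category_id=2 -> matches Electronics
  - product 6 (Mouse): category_id=2 -> matches Electronics
So 1 of 6 rows is dropped.

SQL:
SELECT a.name, b.name AS category
FROM products a
INNER JOIN categories b ON a.category_id = b.id

Result:
name       | category   
-----------+------------
Printer    | Furniture  
Desk       | Furniture  
Lamp       | Furniture  
Headphones | Electronics
Mouse      | Electronics


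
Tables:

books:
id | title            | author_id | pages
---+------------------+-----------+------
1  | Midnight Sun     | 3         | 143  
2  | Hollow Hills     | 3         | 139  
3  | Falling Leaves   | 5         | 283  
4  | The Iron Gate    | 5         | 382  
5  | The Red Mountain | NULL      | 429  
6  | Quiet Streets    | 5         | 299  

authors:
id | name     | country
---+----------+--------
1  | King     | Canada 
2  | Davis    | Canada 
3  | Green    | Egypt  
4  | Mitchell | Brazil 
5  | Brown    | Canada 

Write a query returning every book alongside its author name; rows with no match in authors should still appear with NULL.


LEFT JOIN keeps every row from books (the left table); where author_id has no match in authors, the author columns become NULL. Walk through each book:
  - book 1 (Midnight Sun): author_id=3 -> matches Green
  - book 2 (Hollow Hills): author_id=3 -> matches Green
  - book 3 (Falling Leaves): author_id=5 -> matches Brown
  - book 4 (The Iron Gate): author_id=5 -> matches Brown
  - book 5 (The Red Mountain): author_id=NULL, no match -> kept with NULL
  - book 6 (Quiet Streets): author_id=5 -> matches Brown
All 6 rows appear; 1 has NULL author.

SQL:
SELECT a.title, b.name AS author
FROM books a
LEFT JOIN authors b ON a.author_id = b.id

Result:
title            | author
-----------------+-------
Midnight Sun     | Green 
Hollow Hills     | Green 
Falling Leaves   | Brown 
The Iron Gate    | Brown 
The Red Mountain | NULL  
Quiet Streets    | Brown 


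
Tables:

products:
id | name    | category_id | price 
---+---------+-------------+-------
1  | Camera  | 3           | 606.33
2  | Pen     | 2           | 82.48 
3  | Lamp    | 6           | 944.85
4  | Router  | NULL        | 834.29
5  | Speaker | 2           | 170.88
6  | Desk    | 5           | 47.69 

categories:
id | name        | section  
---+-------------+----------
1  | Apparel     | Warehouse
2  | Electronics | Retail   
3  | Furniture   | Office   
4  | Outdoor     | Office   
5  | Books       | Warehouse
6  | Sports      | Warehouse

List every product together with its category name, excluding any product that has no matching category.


INNER JOIN keeps only products rows whose category_id matches an id in categories. Walk through each product:
  - product 1 (Camera): category_id=3 -> matches Furniture
  - product 2 (Pen): category_id=2 -> matches Electronics
  - product 3 (Lamp): category_id=6 -> matches Sports
  - product 4 (Router): category_id=NULL, no match -> dropped
  - product 5 (Speaker): category_id=2 -> matches Electronics
  - product 6 (Desk): category_id=5 -> matches Books
So 1 of 6 rows is dropped.

SQL:
SELECT a.name, b.name AS category
FROM products a
INNER JOIN categories b ON a.category_id = b.id

Result:
name    | category   
--------+------------
Camera  | Furniture  
Pen     | Electronics
Lamp    | Sports     
Speaker | Electronics
Desk    | Books      


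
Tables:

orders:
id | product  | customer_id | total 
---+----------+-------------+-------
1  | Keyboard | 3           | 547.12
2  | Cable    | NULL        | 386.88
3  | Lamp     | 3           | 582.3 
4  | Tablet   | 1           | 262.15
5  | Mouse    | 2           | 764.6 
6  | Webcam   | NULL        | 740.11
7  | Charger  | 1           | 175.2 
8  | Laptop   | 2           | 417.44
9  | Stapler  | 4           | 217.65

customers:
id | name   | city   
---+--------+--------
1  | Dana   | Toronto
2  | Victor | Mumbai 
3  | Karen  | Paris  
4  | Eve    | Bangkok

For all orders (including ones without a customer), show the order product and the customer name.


LEFT JOIN keeps every row from orders (the left table); where customer_id has no match in customers, the customer columns become NULL. Walk through each order:
  - order 1 (Keyboard): customer_id=3 -> matches Karen
  - order 2 (Cable): customer_id=NULL, no match -> kept with NULL
  - order 3 (Lamp): customer_id=3 -> matches Karen
  - order 4 (Tablet): customer_id=1 -> matches Dana
  - order 5 (Mouse): customer_id=2 -> matches Victor
  - order 6 (Webcam): customer_id=NULL, no match -> kept with NULL
  - order 7 (Charger): customer_id=1 -> matches Dana
  - order 8 (Laptop): customer_id=2 -> matches Victor
  - order 9 (Stapler): customer_id=4 -> matches Eve
All 9 rows appear; 2 have NULL customer.

SQL:
SELECT a.product, b.name AS customer
FROM orders a
LEFT JOIN customers b ON a.customer_id = b.id

Result:
product  | customer
---------+---------
Keyboard | Karen   
Cable    | NULL    
Lamp     | Karen   
Tablet   | Dana    
Mouse    | Victor  
Webcam   | NULL    
Charger  | Dana    
Laptop   | Victor  
Stapler  | Eve     


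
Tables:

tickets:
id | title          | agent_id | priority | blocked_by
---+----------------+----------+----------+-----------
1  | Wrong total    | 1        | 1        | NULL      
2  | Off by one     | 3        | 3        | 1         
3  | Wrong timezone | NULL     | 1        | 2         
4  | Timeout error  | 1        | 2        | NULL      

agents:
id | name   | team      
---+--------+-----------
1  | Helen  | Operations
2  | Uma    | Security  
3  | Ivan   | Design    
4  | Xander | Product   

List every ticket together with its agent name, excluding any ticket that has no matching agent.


INNER JOIN keeps only tickets rows whose agent_id matches an id in agents. Walk through each ticket:
  - ticket 1 (Wrong total): agent_id=1 -> matches Helen
  - ticket 2 (Off by one): agent_id=3 -> matches Ivan
  - ticket 3 (Wrong timezone): agent_id=NULL, no match -> dropped
  - ticket 4 (Timeout error): agent_id=1 -> matches Helen
So 1 of 4 rows is dropped.

SQL:
SELECT a.title, b.name AS agent
FROM tickets a
INNER JOIN agents b ON a.agent_id = b.id

Result:
title         | agent
--------------+------
Wrong total   | Helen
Off by one    | Ivan 
Timeout error | Helen


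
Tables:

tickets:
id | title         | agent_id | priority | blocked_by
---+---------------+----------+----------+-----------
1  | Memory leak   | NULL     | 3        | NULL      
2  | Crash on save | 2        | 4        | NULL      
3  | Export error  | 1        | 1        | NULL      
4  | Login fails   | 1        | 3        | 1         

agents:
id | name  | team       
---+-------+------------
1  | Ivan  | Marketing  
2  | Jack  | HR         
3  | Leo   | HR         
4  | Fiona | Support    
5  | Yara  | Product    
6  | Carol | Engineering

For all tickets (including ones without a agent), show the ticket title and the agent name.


LEFT JOIN keeps every row from tickets (the left table); where agent_id has no match in agents, the agent columns become NULL. Walk through each ticket:
  - ticket 1 (Memory leak): agent_id=NULL, no match -> kept with NULL
  - ticket 2 (Crash on save): agent_id=2 -> matches Jack
  - ticket 3 (Export error): agent_id=1 -> matches Ivan
  - ticket 4 (Login fails): agent_id=1 -> matches Ivan
All 4 rows appear; 1 has NULL agent.

SQL:
SELECT a.title, b.name AS agent
FROM tickets a
LEFT JOIN agents b ON a.agent_id = b.id

Result:
title         | agent
--------------+------
Memory leak   | NULL 
Crash on save | Jack 
Export error  | Ivan 
Login fails   | Ivan 


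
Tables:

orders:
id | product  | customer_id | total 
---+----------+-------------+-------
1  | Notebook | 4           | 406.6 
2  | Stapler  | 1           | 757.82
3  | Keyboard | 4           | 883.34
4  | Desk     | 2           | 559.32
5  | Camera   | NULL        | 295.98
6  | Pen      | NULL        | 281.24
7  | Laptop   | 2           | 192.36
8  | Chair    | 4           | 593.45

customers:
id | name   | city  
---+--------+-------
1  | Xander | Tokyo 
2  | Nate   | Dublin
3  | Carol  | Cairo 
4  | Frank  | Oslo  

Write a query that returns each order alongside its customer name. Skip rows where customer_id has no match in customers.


INNER JOIN keeps only orders rows whose customer_id matches an id in customers. Walk through each order:
  - order 1 (Notebook): customer_id=4 -> matches Frank
  - order 2 (Stapler): customer_id=1 -> matches Xander
  - order 3 (Keyboard): customer_id=4 -> matches Frank
  - order 4 (Desk): customer_id=2 -> matches Nate
  - order 5 (Camera): customer_id=NULL, no match -> dropped
  - order 6 (Pen): customer_id=NULL, no match -> dropped
  - order 7 (Laptop): customer_id=2 -> matches Nate
  - order 8 (Chair): customer_id=4 -> matches Frank
So 2 of 8 rows are dropped.

SQL:
SELECT a.product, b.name AS customer
FROM orders a
INNER JOIN customers b ON a.customer_id = b.id

Result:
product  | customer
---------+---------
Notebook | Frank   
Stapler  | Xander  
Keyboard | Frank   
Desk     | Nate    
Laptop   | Nate    
Chair    | Frank   


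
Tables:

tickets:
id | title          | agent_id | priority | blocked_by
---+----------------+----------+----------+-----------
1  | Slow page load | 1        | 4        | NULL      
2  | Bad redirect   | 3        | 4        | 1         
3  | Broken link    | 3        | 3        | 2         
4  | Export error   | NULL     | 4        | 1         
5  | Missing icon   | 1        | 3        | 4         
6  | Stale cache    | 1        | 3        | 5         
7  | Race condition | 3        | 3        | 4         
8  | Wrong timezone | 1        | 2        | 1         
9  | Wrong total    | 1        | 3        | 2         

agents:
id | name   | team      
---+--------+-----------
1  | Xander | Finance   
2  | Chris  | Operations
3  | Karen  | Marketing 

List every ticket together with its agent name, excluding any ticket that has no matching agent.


INNER JOIN keeps only tickets rows whose agent_id matches an id in agents. Walk through each ticket:
  - ticket 1 (Slow page load): agent_id=1 -> matches Xander
  - ticket 2 (Bad redirect): agent_id=3 -> matches Karen
  - ticket 3 (Broken link): agent_id=3 -> matches Karen
  - ticket 4 (Export error): agent_id=NULL, no match -> dropped
  - ticket 5 (Missing icon): agent_id=1 -> matches Xander
  - ticket 6 (Stale cache): agent_id=1 -> matches Xander
  - ticket 7 (Race condition): agent_id=3 -> matches Karen
  - ticket 8 (Wrong timezone): agent_id=1 -> matches Xander
  - ticket 9 (Wrong total): agent_id=1 -> matches Xander
So 1 of 9 rows is dropped.

SQL:
SELECT a.title, b.name AS agent
FROM tickets a
INNER JOIN agents b ON a.agent_id = b.id

Result:
title          | agent 
---------------+-------
Slow page load | Xander
Bad redirect   | Karen 
Broken link    | Karen 
Missing icon   | Xander
Stale cache    | Xander
Race condition | Karen 
Wrong timezone | Xander
Wrong total    | Xander


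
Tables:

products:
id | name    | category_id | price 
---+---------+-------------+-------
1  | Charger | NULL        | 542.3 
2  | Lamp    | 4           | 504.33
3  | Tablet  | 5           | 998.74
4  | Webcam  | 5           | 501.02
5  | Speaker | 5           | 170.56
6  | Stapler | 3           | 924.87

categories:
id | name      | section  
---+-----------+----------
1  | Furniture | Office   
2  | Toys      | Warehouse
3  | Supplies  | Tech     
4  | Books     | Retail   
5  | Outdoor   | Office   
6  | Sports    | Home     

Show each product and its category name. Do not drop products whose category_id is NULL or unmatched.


LEFT JOIN keeps every row from products (the left table); where category_id has no match in categories, the category columns become NULL. Walk through each product:
  - product 1 (Charger): category_id=NULL, no match -> kept with NULL
  - product 2 (Lamp): category_id=4 -> matches Books
  - product 3 (Tablet): category_id=5 -> matches Outdoor
  - product 4 (Webcam): category_id=5 -> matches Outdoor
  - product 5 (Speaker): category_id=5 -> matches Outdoor
  - product 6 (Stapler): category_id=3 -> matches Supplies
All 6 rows appear; 1 has NULL category.

SQL:
SELECT a.name, b.name AS category
FROM products a
LEFT JOIN categories b ON a.category_id = b.id

Result:
name    | category
--------+---------
Charger | NULL    
Lamp    | Books   
Tablet  | Outdoor 
Webcam  | Outdoor 
Speaker | Outdoor 
Stapler | Supplies


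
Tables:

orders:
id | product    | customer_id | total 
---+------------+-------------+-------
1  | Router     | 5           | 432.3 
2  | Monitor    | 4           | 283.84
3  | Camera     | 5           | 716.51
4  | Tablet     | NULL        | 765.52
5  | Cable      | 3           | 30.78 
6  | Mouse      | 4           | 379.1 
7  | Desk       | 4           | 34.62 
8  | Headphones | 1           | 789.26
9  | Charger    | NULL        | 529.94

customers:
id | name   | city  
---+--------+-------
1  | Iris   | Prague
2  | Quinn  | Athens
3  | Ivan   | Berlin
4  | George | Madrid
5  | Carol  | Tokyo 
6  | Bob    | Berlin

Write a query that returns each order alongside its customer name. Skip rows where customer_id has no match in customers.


INNER JOIN keeps only orders rows whose customer_id matches an id in customers. Walk through each order:
  - order 1 (Router): customer_id=5 -> matches Carol
  - order 2 (Monitor): customer_id=4 -> matches George
  - order 3 (Camera): customer_id=5 -> matches Carol
  - order 4 (Tablet): customer_id=NULL, no match -> dropped
  - order 5 (Cable): customer_id=3 -> matches Ivan
  - order 6 (Mouse): customer_id=4 -> matches George
  - order 7 (Desk): customer_id=4 -> matches George
  - order 8 (Headphones): customer_id=1 -> matches Iris
  - order 9 (Charger): customer_id=NULL, no match -> dropped
So 2 of 9 rows are dropped.

SQL:
SELECT a.product, b.name AS customer
FROM orders a
INNER JOIN customers b ON a.customer_id = b.id

Result:
product    | customer
-----------+---------
Router     | Carol   
Monitor    | George  
Camera     | Carol   
Cable      | Ivan    
Mouse      | George  
Desk       | George  
Headphones | Iris    


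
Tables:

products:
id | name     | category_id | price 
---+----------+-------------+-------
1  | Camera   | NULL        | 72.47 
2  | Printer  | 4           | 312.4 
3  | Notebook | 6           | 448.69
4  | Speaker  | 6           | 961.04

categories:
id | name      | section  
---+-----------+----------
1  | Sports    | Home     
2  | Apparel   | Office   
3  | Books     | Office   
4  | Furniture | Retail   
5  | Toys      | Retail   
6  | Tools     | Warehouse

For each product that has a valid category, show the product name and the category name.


INNER JOIN keeps only products rows whose category_id matches an id in categories. Walk through each product:
  - product 1 (Camera): category_id=NULL, no match -> dropped
  - product 2 (Printer): category_id=4 -> matches Furniture
  - product 3 (Notebook): category_id=6 -> matches Tools
  - product 4 (Speaker): category_id=6 -> matches Tools
So 1 of 4 rows is dropped.

SQL:
SELECT a.name, b.name AS category
FROM products a
INNER JOIN categories b ON a.category_id = b.id

Result:
name     | category 
---------+----------
Printer  | Furniture
Notebook | Tools    
Speaker  | Tools    


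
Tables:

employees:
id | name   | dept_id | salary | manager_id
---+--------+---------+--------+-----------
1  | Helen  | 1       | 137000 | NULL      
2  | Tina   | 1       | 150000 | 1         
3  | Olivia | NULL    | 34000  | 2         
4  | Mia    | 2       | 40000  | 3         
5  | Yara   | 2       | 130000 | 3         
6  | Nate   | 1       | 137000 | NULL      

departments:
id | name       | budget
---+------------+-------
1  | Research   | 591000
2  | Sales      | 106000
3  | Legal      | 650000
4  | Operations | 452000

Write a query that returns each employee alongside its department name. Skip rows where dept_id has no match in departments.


INNER JOIN keeps only employees rows whose dept_id matches an id in departments. Walk through each employee:
  - employee 1 (Helen): dept_id=1 -> matches Research
  - employee 2 (Tina): dept_id=1 -> matches Research
  - employee 3 (Olivia): dept_id=NULL, no match -> dropped
  - employee 4 (Mia): dept_id=2 -> matches Sales
  - employee 5 (Yara): dept_id=2 -> matches Sales
  - employee 6 (Nate): dept_id=1 -> matches Research
So 1 of 6 rows is dropped.

SQL:
SELECT a.name, b.name AS department
FROM employees a
INNER JOIN departments b ON a.dept_id = b.id

Result:
name  | department
------+-----------
Helen | Research  
Tina  | Research  
Mia   | Sales     
Yara  | Sales     
Nate  | Research  


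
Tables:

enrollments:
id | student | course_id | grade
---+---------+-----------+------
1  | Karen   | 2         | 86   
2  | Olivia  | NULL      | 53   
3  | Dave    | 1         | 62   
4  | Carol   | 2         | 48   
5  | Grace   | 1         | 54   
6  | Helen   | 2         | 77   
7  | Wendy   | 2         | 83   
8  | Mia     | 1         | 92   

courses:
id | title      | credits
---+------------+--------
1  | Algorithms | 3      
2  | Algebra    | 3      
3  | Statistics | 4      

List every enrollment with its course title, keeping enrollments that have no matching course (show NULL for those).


LEFT JOIN keeps every row from enrollments (the left table); where course_id has no match in courses, the course columns become NULL. Walk through each enrollment:
  - enrollment 1 (Karen): course_id=2 -> matches Algebra
  - enrollment 2 (Olivia): course_id=NULL, no match -> kept with NULL
  - enrollment 3 (Dave): course_id=1 -> matches Algorithms
  - enrollment 4 (Carol): course_id=2 -> matches Algebra
  - enrollment 5 (Grace): course_id=1 -> matches Algorithms
  - enrollment 6 (Helen): course_id=2 -> matches Algebra
  - enrollment 7 (Wendy): course_id=2 -> matches Algebra
  - enrollment 8 (Mia): course_id=1 -> matches Algorithms
All 8 rows appear; 1 has NULL course.

SQL:
SELECT a.student, b.title AS course
FROM enrollments a
LEFT JOIN courses b ON a.course_id = b.id

Result:
student | course    
--------+-----------
Karen   | Algebra   
Olivia  | NULL      
Dave    | Algorithms
Carol   | Algebra   
Grace   | Algorithms
Helen   | Algebra   
Wendy   | Algebra   
Mia     | Algorithms


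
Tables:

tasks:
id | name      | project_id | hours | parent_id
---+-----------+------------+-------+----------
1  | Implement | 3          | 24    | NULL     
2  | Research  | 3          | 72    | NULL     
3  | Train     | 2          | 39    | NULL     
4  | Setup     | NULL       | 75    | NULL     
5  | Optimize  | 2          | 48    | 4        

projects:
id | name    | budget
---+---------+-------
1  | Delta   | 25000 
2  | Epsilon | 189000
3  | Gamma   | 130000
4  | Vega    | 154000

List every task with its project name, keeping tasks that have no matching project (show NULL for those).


LEFT JOIN keeps every row from tasks (the left table); where project_id has no match in projects, the project columns become NULL. Walk through each task:
  - task 1 (Implement): project_id=3 -> matches Gamma
  - task 2 (Research): project_id=3 -> matches Gamma
  - task 3 (Train): project_id=2 -> matches Epsilon
  - task 4 (Setup): project_id=NULL, no match -> kept with NULL
  - task 5 (Optimize): project_id=2 -> matches Epsilon
All 5 rows appear; 1 has NULL project.

SQL:
SELECT a.name, b.name AS project
FROM tasks a
LEFT JOIN projects b ON a.project_id = b.id

Result:
name      | project
----------+--------
Implement | Gamma  
Research  | Gamma  
Train     | Epsilon
Setup     | NULL   
Optimize  | Epsilon


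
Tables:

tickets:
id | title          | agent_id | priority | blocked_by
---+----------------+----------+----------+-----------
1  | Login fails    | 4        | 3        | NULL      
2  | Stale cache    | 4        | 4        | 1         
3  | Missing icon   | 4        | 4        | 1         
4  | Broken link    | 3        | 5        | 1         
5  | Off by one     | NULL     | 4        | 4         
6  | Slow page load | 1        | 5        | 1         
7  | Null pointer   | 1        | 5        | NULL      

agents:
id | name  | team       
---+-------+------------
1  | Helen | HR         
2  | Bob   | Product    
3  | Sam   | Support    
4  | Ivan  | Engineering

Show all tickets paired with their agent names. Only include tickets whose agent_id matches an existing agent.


INNER JOIN keeps only tickets rows whose agent_id matches an id in agents. Walk through each ticket:
  - ticket 1 (Login fails): agent_id=4 -> matches Ivan
  - ticket 2 (Stale cache): agent_id=4 -> matches Ivan
  - ticket 3 (Missing icon): agent_id=4 -> matches Ivan
  - ticket 4 (Broken link): agent_id=3 -> matches Sam
  - ticket 5 (Off by one): agent_id=NULL, no match -> dropped
  - ticket 6 (Slow page load): agent_id=1 -> matches Helen
  - ticket 7 (Null pointer): agent_id=1 -> matches Helen
So 1 of 7 rows is dropped.

SQL:
SELECT a.title, b.name AS agent
FROM tickets a
INNER JOIN agents b ON a.agent_id = b.id

Result:
title          | agent
---------------+------
Login fails    | Ivan 
Stale cache    | Ivan 
Missing icon   | Ivan 
Broken link    | Sam  
Slow page load | Helen
Null pointer   | Helen


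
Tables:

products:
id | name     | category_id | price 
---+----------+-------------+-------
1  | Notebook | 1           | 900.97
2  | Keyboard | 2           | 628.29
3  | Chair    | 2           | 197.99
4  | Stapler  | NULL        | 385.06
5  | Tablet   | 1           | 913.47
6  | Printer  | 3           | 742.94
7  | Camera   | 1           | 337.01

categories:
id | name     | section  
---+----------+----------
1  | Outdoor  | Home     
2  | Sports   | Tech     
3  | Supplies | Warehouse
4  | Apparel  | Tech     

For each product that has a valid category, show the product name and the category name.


INNER JOIN keeps only products rows whose category_id matches an id in categories. Walk through each product:
  - product 1 (Notebook): category_id=1 -> matches Outdoor
  - product 2 (Keyboard): category_id=2 -> matches Sports
  - product 3 (Chair): category_id=2 -> matches Sports
  - product 4 (Stapler): category_id=NULL, no match -> dropped
  - product 5 (Tablet): category_id=1 -> matches Outdoor
  - product 6 (Printer): category_id=3 -> matches Supplies
  - product 7 (Camera): category_id=1 -> matches Outdoor
So 1 of 7 rows is dropped.

SQL:
SELECT a.name, b.name AS category
FROM products a
INNER JOIN categories b ON a.category_id = b.id

Result:
name     | category
---------+---------
Notebook | Outdoor 
Keyboard | Sports  
Chair    | Sports  
Tablet   | Outdoor 
Printer  | Supplies
Camera   | Outdoor 


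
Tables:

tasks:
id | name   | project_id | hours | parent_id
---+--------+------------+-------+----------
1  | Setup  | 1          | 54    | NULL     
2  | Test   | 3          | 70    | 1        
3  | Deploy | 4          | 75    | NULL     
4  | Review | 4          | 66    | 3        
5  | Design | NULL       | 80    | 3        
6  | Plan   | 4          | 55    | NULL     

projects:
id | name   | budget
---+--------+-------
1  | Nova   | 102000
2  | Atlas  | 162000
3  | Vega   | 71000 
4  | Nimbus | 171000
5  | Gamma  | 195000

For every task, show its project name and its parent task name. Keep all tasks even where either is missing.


Two LEFT JOINs from the same base table tasks: one to projects via project_id, one to tasks itself via parent_id. Both are LEFT so every task is preserved.
Match against projects:
  - task 1 (Setup): project_id=1 -> matches Nova
  - task 2 (Test): project_id=3 -> matches Vega
  - task 3 (Deploy): project_id=4 -> matches Nimbus
  - task 4 (Review): project_id=4 -> matches Nimbus
  - task 5 (Design): project_id=NULL, no match -> kept with NULL
  - task 6 (Plan): project_id=4 -> matches Nimbus
Match against tasks (self):
  - task 1 (Setup): parent_id=NULL -> NULL
  - task 2 (Test): parent_id=1 -> Setup
  - task 3 (Deploy): parent_id=NULL -> NULL
  - task 4 (Review): parent_id=3 -> Deploy
  - task 5 (Design): parent_id=3 -> Deploy
  - task 6 (Plan): parent_id=NULL -> NULL

SQL:
SELECT a.name, b.name AS project, c.name AS parent
FROM tasks a
LEFT JOIN projects b ON a.project_id = b.id
LEFT JOIN tasks c ON a.parent_id = c.id

Result:
name   | project | parent
-------+---------+-------
Setup  | Nova    | NULL  
Test   | Vega    | Setup 
Deploy | Nimbus  | NULL  
Review | Nimbus  | Deploy
Design | NULL    | Deploy
Plan   | Nimbus  | NULL  


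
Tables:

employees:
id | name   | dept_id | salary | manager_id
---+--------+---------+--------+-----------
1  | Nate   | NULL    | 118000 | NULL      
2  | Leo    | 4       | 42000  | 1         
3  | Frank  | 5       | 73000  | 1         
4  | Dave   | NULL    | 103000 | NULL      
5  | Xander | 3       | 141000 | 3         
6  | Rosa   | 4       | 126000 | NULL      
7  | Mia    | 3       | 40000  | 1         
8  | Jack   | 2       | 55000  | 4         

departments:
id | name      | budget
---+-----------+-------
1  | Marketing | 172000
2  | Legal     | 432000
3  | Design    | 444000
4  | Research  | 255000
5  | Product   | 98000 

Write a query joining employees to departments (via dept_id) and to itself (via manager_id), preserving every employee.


Two LEFT JOINs from the same base table employees: one to departments via dept_id, one to employees itself via manager_id. Both are LEFT so every employee is preserved.
Match against departments:
  - employee 1 (Nate): dept_id=NULL, no match -> kept with NULL
  - employee 2 (Leo): dept_id=4 -> matches Research
  - employee 3 (Frank): dept_id=5 -> matches Product
  - employee 4 (Dave): dept_id=NULL, no match -> kept with NULL
  - employee 5 (Xander): dept_id=3 -> matches Design
  - employee 6 (Rosa): dept_id=4 -> matches Research
  - employee 7 (Mia): dept_id=3 -> matches Design
  - employee 8 (Jack): dept_id=2 -> matches Legal
Match against employees (self):
  - employee 1 (Nate): manager_id=NULL -> NULL
  - employee 2 (Leo): manager_id=1 -> Nate
  - employee 3 (Frank): manager_id=1 -> Nate
  - employee 4 (Dave): manager_id=NULL -> NULL
  - employee 5 (Xander): manager_id=3 -> Frank
  - employee 6 (Rosa): manager_id=NULL -> NULL
  - employee 7 (Mia): manager_id=1 -> Nate
  - employee 8 (Jack): manager_id=4 -> Dave

SQL:
SELECT a.name, b.name AS department, c.name AS manager
FROM employees a
LEFT JOIN departments b ON a.dept_id = b.id
LEFT JOIN employees c ON a.manager_id = c.id

Result:
name   | department | manager
-------+------------+--------
Nate   | NULL       | NULL   
Leo    | Research   | Nate   
Frank  | Product    | Nate   
Dave   | NULL       | NULL   
Xander | Design     | Frank  
Rosa   | Research   | NULL   
Mia    | Design     | Nate   
Jack   | Legal      | Dave   


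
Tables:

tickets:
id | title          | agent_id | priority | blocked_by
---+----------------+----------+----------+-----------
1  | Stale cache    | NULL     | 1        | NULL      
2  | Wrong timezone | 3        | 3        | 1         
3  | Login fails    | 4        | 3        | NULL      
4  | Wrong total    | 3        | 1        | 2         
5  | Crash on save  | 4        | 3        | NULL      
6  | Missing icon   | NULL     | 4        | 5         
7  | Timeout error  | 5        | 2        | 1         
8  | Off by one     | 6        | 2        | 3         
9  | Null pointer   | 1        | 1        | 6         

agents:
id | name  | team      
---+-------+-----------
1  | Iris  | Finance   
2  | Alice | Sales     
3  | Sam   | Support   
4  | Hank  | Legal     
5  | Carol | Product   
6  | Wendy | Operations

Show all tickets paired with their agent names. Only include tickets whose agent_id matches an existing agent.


INNER JOIN keeps only tickets rows whose agent_id matches an id in agents. Walk through each ticket:
  - ticket 1 (Stale cache): agent_id=NULL, no match -> dropped
  - ticket 2 (Wrong timezone): agent_id=3 -> matches Sam
  - ticket 3 (Login fails): agent_id=4 -> matches Hank
  - ticket 4 (Wrong total): agent_id=3 -> matches Sam
  - ticket 5 (Crash on save): agent_id=4 -> matches Hank
  - ticket 6 (Missing icon): agent_id=NULL, no match -> dropped
  - ticket 7 (Timeout error): agent_id=5 -> matches Carol
  - ticket 8 (Off by one): agent_id=6 -> matches Wendy
  - ticket 9 (Null pointer): agent_id=1 -> matches Iris
So 2 of 9 rows are dropped.

SQL:
SELECT a.title, b.name AS agent
FROM tickets a
INNER JOIN agents b ON a.agent_id = b.id

Result:
title          | agent
---------------+------
Wrong timezone | Sam  
Login fails    | Hank 
Wrong total    | Sam  
Crash on save  | Hank 
Timeout error  | Carol
Off by one     | Wendy
Null pointer   | Iris 


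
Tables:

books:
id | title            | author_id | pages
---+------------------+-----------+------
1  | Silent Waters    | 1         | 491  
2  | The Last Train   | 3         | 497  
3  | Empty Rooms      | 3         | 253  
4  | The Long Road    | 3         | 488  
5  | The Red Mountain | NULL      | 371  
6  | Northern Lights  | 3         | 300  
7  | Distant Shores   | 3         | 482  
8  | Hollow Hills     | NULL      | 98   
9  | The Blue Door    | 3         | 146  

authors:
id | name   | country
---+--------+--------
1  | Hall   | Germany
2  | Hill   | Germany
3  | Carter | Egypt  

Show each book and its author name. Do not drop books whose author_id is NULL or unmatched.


LEFT JOIN keeps every row from books (the left table); where author_id has no match in authors, the author columns become NULL. Walk through each book:
  - book 1 (Silent Waters): author_id=1 -> matches Hall
  - book 2 (The Last Train): author_id=3 -> matches Carter
  - book 3 (Empty Rooms): author_id=3 -> matches Carter
  - book 4 (The Long Road): author_id=3 -> matches Carter
  - book 5 (The Red Mountain): author_id=NULL, no match -> kept with NULL
  - book 6 (Northern Lights): author_id=3 -> matches Carter
  - book 7 (Distant Shores): author_id=3 -> matches Carter
  - book 8 (Hollow Hills): author_id=NULL, no match -> kept with NULL
  - book 9 (The Blue Door): author_id=3 -> matches Carter
All 9 rows appear; 2 have NULL author.

SQL:
SELECT a.title, b.name AS author
FROM books a
LEFT JOIN authors b ON a.author_id = b.id

Result:
title            | author
-----------------+-------
Silent Waters    | Hall  
The Last Train   | Carter
Empty Rooms      | Carter
The Long Road    | Carter
The Red Mountain | NULL  
Northern Lights  | Carter
Distant Shores   | Carter
Hollow Hills     | NULL  
The Blue Door    | Carter
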